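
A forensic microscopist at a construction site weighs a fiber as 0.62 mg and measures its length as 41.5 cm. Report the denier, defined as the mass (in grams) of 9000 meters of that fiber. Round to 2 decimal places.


Denier calculation:
Mass in grams = 0.62 mg / 1000 = 0.00062 g
Length in meters = 41.5 cm / 100 = 0.415 m
Linear density = mass / length = 0.00062 / 0.415 = 0.00149398 g/m
Denier = (g/m) * 9000 = 0.00149398 * 9000 = 13.45

13.45


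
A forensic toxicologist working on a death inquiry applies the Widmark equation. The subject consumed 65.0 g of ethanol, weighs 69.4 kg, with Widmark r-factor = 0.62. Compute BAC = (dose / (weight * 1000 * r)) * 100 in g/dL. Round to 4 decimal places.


Applying the Widmark formula:
BAC = (dose_g / (body_wt * 1000 * r)) * 100
Denominator = 69.4 * 1000 * 0.62 = 43028
BAC = (65.0 / 43028) * 100
BAC = 0.1511 g/dL

0.1511


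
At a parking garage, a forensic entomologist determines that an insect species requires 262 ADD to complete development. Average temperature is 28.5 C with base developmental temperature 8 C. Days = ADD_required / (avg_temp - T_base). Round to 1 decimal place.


Insect development time:
Effective temperature = avg_temp - T_base = 28.5 - 8 = 20.5 C
Days = ADD / effective_temp = 262 / 20.5 = 12.8 days

12.8


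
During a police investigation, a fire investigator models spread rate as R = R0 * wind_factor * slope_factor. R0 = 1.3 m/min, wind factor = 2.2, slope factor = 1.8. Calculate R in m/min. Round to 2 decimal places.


Fire spread rate calculation:
R = R0 * wind_factor * slope_factor
= 1.3 * 2.2 * 1.8
= 2.86 * 1.8
= 5.15 m/min

5.15


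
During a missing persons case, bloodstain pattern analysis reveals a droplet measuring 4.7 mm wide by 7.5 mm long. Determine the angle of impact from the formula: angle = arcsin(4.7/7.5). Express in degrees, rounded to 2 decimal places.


Blood spatter impact angle calculation:
width / length = 4.7 / 7.5 = 0.626667
angle = arcsin(0.626667)
angle = 38.80 degrees

38.80


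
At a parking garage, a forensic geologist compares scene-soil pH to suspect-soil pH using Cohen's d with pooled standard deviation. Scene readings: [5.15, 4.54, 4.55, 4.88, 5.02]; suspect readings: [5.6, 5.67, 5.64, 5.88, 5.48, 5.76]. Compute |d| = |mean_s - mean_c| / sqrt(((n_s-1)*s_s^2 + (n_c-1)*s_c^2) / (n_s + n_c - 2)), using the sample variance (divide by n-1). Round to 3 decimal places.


Pooled-variance Cohen's d for soil pH comparison:
Scene mean = 24.14 / 5 = 4.828
Suspect mean = 34.03 / 6 = 5.671667
Scene sample variance s_s^2 = 0.07587
Suspect sample variance s_c^2 = 0.018817
Pooled variance = ((n_s-1)*s_s^2 + (n_c-1)*s_c^2) / (n_s + n_c - 2) = 0.044174
Pooled SD = sqrt(0.044174) = 0.210176
Mean difference = -0.843667
|d| = |-0.843667| / 0.210176 = 4.014

4.014


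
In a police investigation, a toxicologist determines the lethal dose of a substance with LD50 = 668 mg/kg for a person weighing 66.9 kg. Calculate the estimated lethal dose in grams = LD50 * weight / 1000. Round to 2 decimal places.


Lethal dose calculation:
Lethal dose = LD50 * body_weight / 1000
= 668 * 66.9 / 1000
= 44689.2 / 1000
= 44.69 g

44.69


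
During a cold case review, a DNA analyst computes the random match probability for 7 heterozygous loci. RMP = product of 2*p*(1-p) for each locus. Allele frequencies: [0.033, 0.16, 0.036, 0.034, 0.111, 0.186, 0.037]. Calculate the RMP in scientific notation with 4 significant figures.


Computing RMP for 7 loci:
Locus 1: 2 * 0.033 * 0.967 = 0.063822
Locus 2: 2 * 0.16 * 0.84 = 0.2688
Locus 3: 2 * 0.036 * 0.964 = 0.069408
Locus 4: 2 * 0.034 * 0.966 = 0.065688
Locus 5: 2 * 0.111 * 0.889 = 0.197358
Locus 6: 2 * 0.186 * 0.814 = 0.302808
Locus 7: 2 * 0.037 * 0.963 = 0.071262
RMP = 3.331e-07

3.331e-07


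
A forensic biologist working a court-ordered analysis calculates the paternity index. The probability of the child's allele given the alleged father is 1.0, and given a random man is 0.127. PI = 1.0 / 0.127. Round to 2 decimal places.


Paternity Index calculation:
PI = P(allele|father) / P(allele|random)
PI = 1.0 / 0.127
PI = 7.87

7.87


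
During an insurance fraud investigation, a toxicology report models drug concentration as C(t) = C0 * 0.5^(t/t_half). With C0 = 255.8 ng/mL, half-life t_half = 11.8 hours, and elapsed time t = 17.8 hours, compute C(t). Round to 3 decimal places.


Drug concentration decay:
Number of half-lives = t / t_half = 17.8 / 11.8 = 1.508475
Decay factor = 0.5^1.508475 = 0.35148256
C(t) = 255.8 * 0.35148256 = 89.909 ng/mL

89.909


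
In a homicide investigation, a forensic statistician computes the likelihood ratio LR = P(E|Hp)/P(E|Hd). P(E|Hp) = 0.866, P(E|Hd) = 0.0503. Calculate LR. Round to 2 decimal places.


Likelihood ratio calculation:
LR = P(E|Hp) / P(E|Hd)
LR = 0.866 / 0.0503
LR = 17.22

17.22


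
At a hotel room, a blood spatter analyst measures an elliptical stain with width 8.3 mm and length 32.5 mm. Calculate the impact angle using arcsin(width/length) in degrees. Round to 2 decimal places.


Blood spatter impact angle calculation:
width / length = 8.3 / 32.5 = 0.255385
angle = arcsin(0.255385)
angle = 14.80 degrees

14.80


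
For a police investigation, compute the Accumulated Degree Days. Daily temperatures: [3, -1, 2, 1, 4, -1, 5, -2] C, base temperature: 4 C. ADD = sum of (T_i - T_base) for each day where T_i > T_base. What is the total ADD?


Computing ADD day by day:
Day 1: max(0, 3 - 4) = 0
Day 2: max(0, -1 - 4) = 0
Day 3: max(0, 2 - 4) = 0
Day 4: max(0, 1 - 4) = 0
Day 5: max(0, 4 - 4) = 0
Day 6: max(0, -1 - 4) = 0
Day 7: max(0, 5 - 4) = 1
Day 8: max(0, -2 - 4) = 0
Total ADD = 1

1


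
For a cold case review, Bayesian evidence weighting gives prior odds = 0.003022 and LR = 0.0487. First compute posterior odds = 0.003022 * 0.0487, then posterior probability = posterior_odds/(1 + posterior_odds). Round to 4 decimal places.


Bayesian evidence evaluation:
Posterior odds = prior_odds * LR = 0.003022 * 0.0487 = 0.0001471714
Posterior probability = posterior_odds / (1 + posterior_odds)
= 0.0001471714 / (1 + 0.0001471714)
= 0.0001471714 / 1.0001471714
= 0.0001

0.0001


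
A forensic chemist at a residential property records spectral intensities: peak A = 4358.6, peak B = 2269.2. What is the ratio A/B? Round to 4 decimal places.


Spectral peak ratio:
Peak A = 4358.6 counts
Peak B = 2269.2 counts
Ratio = 4358.6 / 2269.2 = 1.9208

1.9208


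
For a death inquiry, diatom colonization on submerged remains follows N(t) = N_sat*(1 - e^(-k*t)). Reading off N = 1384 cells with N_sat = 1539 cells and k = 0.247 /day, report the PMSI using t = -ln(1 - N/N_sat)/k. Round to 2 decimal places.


PMSI from diatom colonization curve:
N / N_sat = 1384 / 1539 = 0.899285
1 - N/N_sat = 0.100715
ln(1 - N/N_sat) = -2.295461
t = -ln(1 - N/N_sat) / k = -(-2.295461) / 0.247 = 9.29 days

9.29


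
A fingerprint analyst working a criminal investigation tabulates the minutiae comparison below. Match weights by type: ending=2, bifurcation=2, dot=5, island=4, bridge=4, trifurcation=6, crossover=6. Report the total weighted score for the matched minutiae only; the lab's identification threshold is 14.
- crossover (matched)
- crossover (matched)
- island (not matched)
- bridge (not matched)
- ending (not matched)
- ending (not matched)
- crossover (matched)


Weighted minutiae match score:
  crossover: matched, +6 (running total 6)
  crossover: matched, +6 (running total 12)
  island: not matched, +0
  bridge: not matched, +0
  ending: not matched, +0
  ending: not matched, +0
  crossover: matched, +6 (running total 18)
Total score = 18
Threshold = 14; verdict = identification

18


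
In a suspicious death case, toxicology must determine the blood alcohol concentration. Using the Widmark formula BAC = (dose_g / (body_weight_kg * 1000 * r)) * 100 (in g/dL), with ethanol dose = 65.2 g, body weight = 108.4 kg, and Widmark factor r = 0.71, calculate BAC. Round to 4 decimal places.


Applying the Widmark formula:
BAC = (dose_g / (body_wt * 1000 * r)) * 100
Denominator = 108.4 * 1000 * 0.71 = 76964
BAC = (65.2 / 76964) * 100
BAC = 0.0847 g/dL

0.0847


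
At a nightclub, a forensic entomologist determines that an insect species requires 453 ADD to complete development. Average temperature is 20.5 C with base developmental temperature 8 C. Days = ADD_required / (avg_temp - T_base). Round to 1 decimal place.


Insect development time:
Effective temperature = avg_temp - T_base = 20.5 - 8 = 12.5 C
Days = ADD / effective_temp = 453 / 12.5 = 36.2 days

36.2


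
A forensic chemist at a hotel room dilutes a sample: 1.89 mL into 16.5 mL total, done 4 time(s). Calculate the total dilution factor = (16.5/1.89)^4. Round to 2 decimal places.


Dilution factor calculation:
Single dilution = V_total / V_sample = 16.5 / 1.89 ≈ 8.730159
Number of dilutions = 4
Total DF = (16.5 / 1.89)^4 (full precision, rounded at the end) = 5808.83

5808.83


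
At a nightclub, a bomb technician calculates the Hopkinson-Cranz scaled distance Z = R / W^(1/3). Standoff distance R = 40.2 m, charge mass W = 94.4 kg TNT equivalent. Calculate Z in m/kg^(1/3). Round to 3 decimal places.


Scaled distance calculation:
W^(1/3) = 94.4^(1/3) = 4.553276
Z = R / W^(1/3) = 40.2 / 4.553276
Z = 8.829 m/kg^(1/3)

8.829


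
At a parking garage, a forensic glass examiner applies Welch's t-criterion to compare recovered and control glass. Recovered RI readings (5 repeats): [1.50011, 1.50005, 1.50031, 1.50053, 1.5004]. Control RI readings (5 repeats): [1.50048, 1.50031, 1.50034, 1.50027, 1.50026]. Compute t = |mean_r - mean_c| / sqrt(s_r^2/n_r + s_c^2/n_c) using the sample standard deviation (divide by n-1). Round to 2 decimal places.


Welch's t-criterion for glass RI comparison:
Recovered mean = sum / n_r = 7.5014 / 5 = 1.50028
Control mean = sum / n_c = 7.50166 / 5 = 1.500332
Recovered sample variance s_r^2 = 3.99e-08
Control sample variance s_c^2 = 7.87e-09
Welch SE (unpooled) = sqrt(s_r^2/n_r + s_c^2/n_c) = sqrt(7.98e-09 + 1.574e-09) = sqrt(9.554e-09) = 9.77446e-05
|mean_r - mean_c| = 5.2e-05
t = 5.2e-05 / 9.77446e-05 = 0.53

0.53


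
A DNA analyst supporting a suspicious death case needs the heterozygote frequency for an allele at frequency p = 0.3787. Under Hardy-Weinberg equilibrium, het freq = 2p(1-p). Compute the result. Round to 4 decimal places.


Hardy-Weinberg heterozygote frequency:
q = 1 - p = 1 - 0.3787 = 0.6213
2pq = 2 * 0.3787 * 0.6213 = 0.4706

0.4706


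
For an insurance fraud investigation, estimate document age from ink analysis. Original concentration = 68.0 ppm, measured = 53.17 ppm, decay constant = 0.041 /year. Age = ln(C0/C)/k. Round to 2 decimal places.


Document age estimation:
C0/C = 68.0 / 53.17 = 1.278917
ln(C0/C) = 0.246014
t = 0.246014 / 0.041 = 6.00 years

6.00


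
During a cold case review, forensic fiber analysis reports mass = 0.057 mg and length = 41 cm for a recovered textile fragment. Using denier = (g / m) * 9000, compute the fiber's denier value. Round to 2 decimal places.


Denier calculation:
Mass in grams = 0.057 mg / 1000 = 0.000057 g
Length in meters = 41 cm / 100 = 0.41 m
Linear density = mass / length = 0.000057 / 0.41 = 0.00013902 g/m
Denier = (g/m) * 9000 = 0.00013902 * 9000 = 1.25

1.25


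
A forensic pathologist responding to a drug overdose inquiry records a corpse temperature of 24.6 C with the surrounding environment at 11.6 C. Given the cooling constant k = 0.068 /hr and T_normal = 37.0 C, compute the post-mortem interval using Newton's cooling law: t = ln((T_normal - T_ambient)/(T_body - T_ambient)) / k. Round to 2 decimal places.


Using Newton's law of cooling:
t = ln((T_normal - T_ambient) / (T_body - T_ambient)) / k
T_normal - T_ambient = 25.4
T_body - T_ambient = 13.0
Ratio = 1.953846
ln(ratio) = 0.6698
t = 0.6698 / 0.068 = 9.85 hours

9.85


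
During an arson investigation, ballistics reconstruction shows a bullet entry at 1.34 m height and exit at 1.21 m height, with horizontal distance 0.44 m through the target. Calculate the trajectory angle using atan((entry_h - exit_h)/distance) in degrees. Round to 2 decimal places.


Bullet trajectory angle:
Height difference = 1.34 - 1.21 = 0.13 m
angle = atan(0.13 / 0.44)
angle = atan(0.295455)
angle = 16.46 degrees

16.46


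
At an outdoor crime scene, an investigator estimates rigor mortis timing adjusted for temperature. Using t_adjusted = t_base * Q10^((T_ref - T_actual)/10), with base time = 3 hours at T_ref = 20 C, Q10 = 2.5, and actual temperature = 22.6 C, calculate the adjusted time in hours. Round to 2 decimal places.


Rigor mortis time adjustment:
Exponent = (T_ref - T_actual) / 10 = (20 - 22.6) / 10 = -0.26
Q10 factor = 2.5^-0.26 = 0.78802
t_adjusted = 3 * 0.78802 = 2.36 hours

2.36


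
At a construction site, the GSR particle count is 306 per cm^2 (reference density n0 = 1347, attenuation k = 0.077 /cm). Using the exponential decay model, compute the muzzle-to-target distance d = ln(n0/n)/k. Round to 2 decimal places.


GSR distance calculation:
n0/n = 1347 / 306 = 4.401961
ln(n0/n) = 1.48205
d = 1.48205 / 0.077 = 19.25 cm

19.25


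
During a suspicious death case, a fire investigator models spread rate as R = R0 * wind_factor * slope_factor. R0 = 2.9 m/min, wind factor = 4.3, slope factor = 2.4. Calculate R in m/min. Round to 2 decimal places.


Fire spread rate calculation:
R = R0 * wind_factor * slope_factor
= 2.9 * 4.3 * 2.4
= 12.47 * 2.4
= 29.93 m/min

29.93


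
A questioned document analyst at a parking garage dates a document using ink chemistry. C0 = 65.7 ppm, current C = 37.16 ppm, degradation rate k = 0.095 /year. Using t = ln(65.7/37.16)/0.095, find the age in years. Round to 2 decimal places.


Document age estimation:
C0/C = 65.7 / 37.16 = 1.76803
ln(C0/C) = 0.569866
t = 0.569866 / 0.095 = 6.00 years

6.00


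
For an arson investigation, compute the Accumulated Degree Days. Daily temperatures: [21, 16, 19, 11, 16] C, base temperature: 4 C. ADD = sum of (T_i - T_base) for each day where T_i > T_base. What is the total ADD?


Computing ADD day by day:
Day 1: max(0, 21 - 4) = 17
Day 2: max(0, 16 - 4) = 12
Day 3: max(0, 19 - 4) = 15
Day 4: max(0, 11 - 4) = 7
Day 5: max(0, 16 - 4) = 12
Total ADD = 63

63


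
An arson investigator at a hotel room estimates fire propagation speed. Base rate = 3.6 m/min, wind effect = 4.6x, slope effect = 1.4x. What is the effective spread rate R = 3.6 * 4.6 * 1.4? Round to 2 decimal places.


Fire spread rate calculation:
R = R0 * wind_factor * slope_factor
= 3.6 * 4.6 * 1.4
= 16.56 * 1.4
= 23.18 m/min

23.18


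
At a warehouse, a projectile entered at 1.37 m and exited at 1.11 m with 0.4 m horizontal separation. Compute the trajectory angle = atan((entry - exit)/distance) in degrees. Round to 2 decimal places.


Bullet trajectory angle:
Height difference = 1.37 - 1.11 = 0.26 m
angle = atan(0.26 / 0.4)
angle = atan(0.65)
angle = 33.02 degrees

33.02


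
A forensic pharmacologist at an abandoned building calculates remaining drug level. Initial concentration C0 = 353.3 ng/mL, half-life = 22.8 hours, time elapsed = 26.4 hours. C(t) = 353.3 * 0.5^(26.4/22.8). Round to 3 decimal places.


Drug concentration decay:
Number of half-lives = t / t_half = 26.4 / 22.8 = 1.157895
Decay factor = 0.5^1.157895 = 0.44816597
C(t) = 353.3 * 0.44816597 = 158.337 ng/mL

158.337


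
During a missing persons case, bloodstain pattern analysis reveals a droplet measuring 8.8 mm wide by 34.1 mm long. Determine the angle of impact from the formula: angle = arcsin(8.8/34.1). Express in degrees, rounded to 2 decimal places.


Blood spatter impact angle calculation:
width / length = 8.8 / 34.1 = 0.258065
angle = arcsin(0.258065)
angle = 14.96 degrees

14.96


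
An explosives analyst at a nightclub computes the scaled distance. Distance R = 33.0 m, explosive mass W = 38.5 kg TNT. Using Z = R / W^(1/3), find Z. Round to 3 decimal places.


Scaled distance calculation:
W^(1/3) = 38.5^(1/3) = 3.376657
Z = R / W^(1/3) = 33.0 / 3.376657
Z = 9.773 m/kg^(1/3)

9.773


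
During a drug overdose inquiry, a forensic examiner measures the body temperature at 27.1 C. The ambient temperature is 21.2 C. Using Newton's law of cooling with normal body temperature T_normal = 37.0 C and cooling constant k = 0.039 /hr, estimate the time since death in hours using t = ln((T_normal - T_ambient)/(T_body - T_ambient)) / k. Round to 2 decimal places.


Using Newton's law of cooling:
t = ln((T_normal - T_ambient) / (T_body - T_ambient)) / k
T_normal - T_ambient = 15.8
T_body - T_ambient = 5.9
Ratio = 2.677966
ln(ratio) = 0.985058
t = 0.985058 / 0.039 = 25.26 hours

25.26


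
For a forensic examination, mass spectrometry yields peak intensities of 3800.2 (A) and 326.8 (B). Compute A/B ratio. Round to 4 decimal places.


Spectral peak ratio:
Peak A = 3800.2 counts
Peak B = 326.8 counts
Ratio = 3800.2 / 326.8 = 11.6285

11.6285


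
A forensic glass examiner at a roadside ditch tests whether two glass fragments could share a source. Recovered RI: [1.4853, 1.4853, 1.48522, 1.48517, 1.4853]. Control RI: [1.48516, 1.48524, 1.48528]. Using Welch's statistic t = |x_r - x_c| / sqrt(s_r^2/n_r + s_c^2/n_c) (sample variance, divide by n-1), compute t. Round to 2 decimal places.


Welch's t-criterion for glass RI comparison:
Recovered mean = sum / n_r = 7.42629 / 5 = 1.485258
Control mean = sum / n_c = 4.45568 / 3 = 1.4852267
Recovered sample variance s_r^2 = 3.62e-09
Control sample variance s_c^2 = 3.73333e-09
Welch SE (unpooled) = sqrt(s_r^2/n_r + s_c^2/n_c) = sqrt(7.24e-10 + 1.24444e-09) = sqrt(1.96844e-09) = 4.43671e-05
|mean_r - mean_c| = 3.13333e-05
t = 3.13333e-05 / 4.43671e-05 = 0.71

0.71


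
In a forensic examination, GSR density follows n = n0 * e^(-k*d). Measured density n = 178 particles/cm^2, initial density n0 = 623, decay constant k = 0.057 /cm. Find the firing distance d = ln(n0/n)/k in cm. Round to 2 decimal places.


GSR distance calculation:
n0/n = 623 / 178 = 3.5
ln(n0/n) = 1.252763
d = 1.252763 / 0.057 = 21.98 cm

21.98


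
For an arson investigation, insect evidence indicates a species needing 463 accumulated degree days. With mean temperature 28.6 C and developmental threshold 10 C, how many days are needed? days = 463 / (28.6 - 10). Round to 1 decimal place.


Insect development time:
Effective temperature = avg_temp - T_base = 28.6 - 10 = 18.6 C
Days = ADD / effective_temp = 463 / 18.6 = 24.9 days

24.9


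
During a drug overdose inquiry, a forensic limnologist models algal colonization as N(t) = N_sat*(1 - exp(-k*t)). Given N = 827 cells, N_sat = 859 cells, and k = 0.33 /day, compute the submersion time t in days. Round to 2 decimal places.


PMSI from diatom colonization curve:
N / N_sat = 827 / 859 = 0.962747
1 - N/N_sat = 0.037253
ln(1 - N/N_sat) = -3.290023
t = -ln(1 - N/N_sat) / k = -(-3.290023) / 0.33 = 9.97 days

9.97


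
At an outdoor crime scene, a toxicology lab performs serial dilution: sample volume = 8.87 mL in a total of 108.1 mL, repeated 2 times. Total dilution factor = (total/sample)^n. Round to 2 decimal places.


Dilution factor calculation:
Single dilution = V_total / V_sample = 108.1 / 8.87 ≈ 12.187148
Number of dilutions = 2
Total DF = (108.1 / 8.87)^2 (full precision, rounded at the end) = 148.53

148.53


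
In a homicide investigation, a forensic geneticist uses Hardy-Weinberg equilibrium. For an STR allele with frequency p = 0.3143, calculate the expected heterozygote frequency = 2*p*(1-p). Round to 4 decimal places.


Hardy-Weinberg heterozygote frequency:
q = 1 - p = 1 - 0.3143 = 0.6857
2pq = 2 * 0.3143 * 0.6857 = 0.4310

0.4310


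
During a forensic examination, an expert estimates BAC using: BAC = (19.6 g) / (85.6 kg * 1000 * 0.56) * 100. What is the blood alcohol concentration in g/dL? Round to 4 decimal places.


Applying the Widmark formula:
BAC = (dose_g / (body_wt * 1000 * r)) * 100
Denominator = 85.6 * 1000 * 0.56 = 47936
BAC = (19.6 / 47936) * 100
BAC = 0.0409 g/dL

0.0409


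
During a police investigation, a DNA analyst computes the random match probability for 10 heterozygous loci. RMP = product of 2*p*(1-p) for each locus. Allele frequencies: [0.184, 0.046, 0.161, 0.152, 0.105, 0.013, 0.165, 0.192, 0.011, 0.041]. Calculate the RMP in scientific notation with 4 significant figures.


Computing RMP for 10 loci:
Locus 1: 2 * 0.184 * 0.816 = 0.300288
Locus 2: 2 * 0.046 * 0.954 = 0.087768
Locus 3: 2 * 0.161 * 0.839 = 0.270158
Locus 4: 2 * 0.152 * 0.848 = 0.257792
Locus 5: 2 * 0.105 * 0.895 = 0.18795
Locus 6: 2 * 0.013 * 0.987 = 0.025662
Locus 7: 2 * 0.165 * 0.835 = 0.27555
Locus 8: 2 * 0.192 * 0.808 = 0.310272
Locus 9: 2 * 0.011 * 0.989 = 0.021758
Locus 10: 2 * 0.041 * 0.959 = 0.078638
RMP = 1.295e-09

1.295e-09


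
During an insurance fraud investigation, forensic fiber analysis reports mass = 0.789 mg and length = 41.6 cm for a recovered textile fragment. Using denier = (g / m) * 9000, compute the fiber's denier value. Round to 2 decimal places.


Denier calculation:
Mass in grams = 0.789 mg / 1000 = 0.000789 g
Length in meters = 41.6 cm / 100 = 0.416 m
Linear density = mass / length = 0.000789 / 0.416 = 0.00189663 g/m
Denier = (g/m) * 9000 = 0.00189663 * 9000 = 17.07

17.07


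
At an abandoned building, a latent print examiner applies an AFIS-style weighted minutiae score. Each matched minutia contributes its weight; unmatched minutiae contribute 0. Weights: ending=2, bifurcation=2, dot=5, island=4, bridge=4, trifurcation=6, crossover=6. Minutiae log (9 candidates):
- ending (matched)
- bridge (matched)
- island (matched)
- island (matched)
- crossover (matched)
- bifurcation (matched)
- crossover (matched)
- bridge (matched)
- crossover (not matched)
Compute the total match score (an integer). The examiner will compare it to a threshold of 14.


Weighted minutiae match score:
  ending: matched, +2 (running total 2)
  bridge: matched, +4 (running total 6)
  island: matched, +4 (running total 10)
  island: matched, +4 (running total 14)
  crossover: matched, +6 (running total 20)
  bifurcation: matched, +2 (running total 22)
  crossover: matched, +6 (running total 28)
  bridge: matched, +4 (running total 32)
  crossover: not matched, +0
Total score = 32
Threshold = 14; verdict = identification

32


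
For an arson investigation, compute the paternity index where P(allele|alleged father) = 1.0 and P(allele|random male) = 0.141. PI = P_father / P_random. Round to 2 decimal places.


Paternity Index calculation:
PI = P(allele|father) / P(allele|random)
PI = 1.0 / 0.141
PI = 7.09

7.09


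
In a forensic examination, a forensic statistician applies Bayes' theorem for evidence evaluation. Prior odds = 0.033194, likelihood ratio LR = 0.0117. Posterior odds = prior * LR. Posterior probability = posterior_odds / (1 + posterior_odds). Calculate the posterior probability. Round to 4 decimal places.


Bayesian evidence evaluation:
Posterior odds = prior_odds * LR = 0.033194 * 0.0117 = 0.0003883698
Posterior probability = posterior_odds / (1 + posterior_odds)
= 0.0003883698 / (1 + 0.0003883698)
= 0.0003883698 / 1.0003883698
= 0.0004

0.0004


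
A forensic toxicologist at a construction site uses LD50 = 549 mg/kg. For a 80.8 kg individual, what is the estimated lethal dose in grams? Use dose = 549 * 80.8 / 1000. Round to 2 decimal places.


Lethal dose calculation:
Lethal dose = LD50 * body_weight / 1000
= 549 * 80.8 / 1000
= 44359.2 / 1000
= 44.36 g

44.36


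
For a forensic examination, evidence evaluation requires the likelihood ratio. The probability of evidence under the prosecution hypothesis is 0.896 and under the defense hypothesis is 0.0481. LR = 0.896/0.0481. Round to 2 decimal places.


Likelihood ratio calculation:
LR = P(E|Hp) / P(E|Hd)
LR = 0.896 / 0.0481
LR = 18.63

18.63


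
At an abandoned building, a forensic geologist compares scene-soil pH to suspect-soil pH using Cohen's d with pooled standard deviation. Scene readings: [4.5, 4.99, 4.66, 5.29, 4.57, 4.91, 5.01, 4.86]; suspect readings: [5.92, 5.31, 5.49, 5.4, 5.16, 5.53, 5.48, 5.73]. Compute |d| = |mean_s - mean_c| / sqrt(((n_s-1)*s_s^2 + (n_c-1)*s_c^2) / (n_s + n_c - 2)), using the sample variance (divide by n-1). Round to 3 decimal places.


Pooled-variance Cohen's d for soil pH comparison:
Scene mean = 38.79 / 8 = 4.84875
Suspect mean = 44.02 / 8 = 5.5025
Scene sample variance s_s^2 = 0.068498
Suspect sample variance s_c^2 = 0.05605
Pooled variance = ((n_s-1)*s_s^2 + (n_c-1)*s_c^2) / (n_s + n_c - 2) = 0.062274
Pooled SD = sqrt(0.062274) = 0.249548
Mean difference = -0.65375
|d| = |-0.65375| / 0.249548 = 2.620

2.620


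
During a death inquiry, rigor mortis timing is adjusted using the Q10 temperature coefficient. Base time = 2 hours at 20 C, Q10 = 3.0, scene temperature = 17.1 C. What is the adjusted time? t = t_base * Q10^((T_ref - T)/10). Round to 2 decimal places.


Rigor mortis time adjustment:
Exponent = (T_ref - T_actual) / 10 = (20 - 17.1) / 10 = 0.29
Q10 factor = 3.0^0.29 = 1.3752
t_adjusted = 2 * 1.3752 = 2.75 hours

2.75


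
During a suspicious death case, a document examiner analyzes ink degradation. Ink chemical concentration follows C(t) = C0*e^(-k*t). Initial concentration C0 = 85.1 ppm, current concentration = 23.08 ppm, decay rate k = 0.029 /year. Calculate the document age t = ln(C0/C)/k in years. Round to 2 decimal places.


Document age estimation:
C0/C = 85.1 / 23.08 = 3.687175
ln(C0/C) = 1.304861
t = 1.304861 / 0.029 = 45.00 years

45.00


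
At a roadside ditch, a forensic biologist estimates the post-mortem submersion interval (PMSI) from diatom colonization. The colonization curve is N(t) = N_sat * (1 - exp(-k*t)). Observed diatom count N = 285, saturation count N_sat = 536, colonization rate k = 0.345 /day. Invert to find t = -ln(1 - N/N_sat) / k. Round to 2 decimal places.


PMSI from diatom colonization curve:
N / N_sat = 285 / 536 = 0.531716
1 - N/N_sat = 0.468284
ln(1 - N/N_sat) = -0.75868
t = -ln(1 - N/N_sat) / k = -(-0.75868) / 0.345 = 2.20 days

2.20


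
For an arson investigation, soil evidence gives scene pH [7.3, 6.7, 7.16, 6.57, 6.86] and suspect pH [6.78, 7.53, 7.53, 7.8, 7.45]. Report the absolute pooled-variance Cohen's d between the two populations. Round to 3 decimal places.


Pooled-variance Cohen's d for soil pH comparison:
Scene mean = 34.59 / 5 = 6.918
Suspect mean = 37.09 / 5 = 7.418
Scene sample variance s_s^2 = 0.09412
Suspect sample variance s_c^2 = 0.14477
Pooled variance = ((n_s-1)*s_s^2 + (n_c-1)*s_c^2) / (n_s + n_c - 2) = 0.119445
Pooled SD = sqrt(0.119445) = 0.345608
Mean difference = -0.5
|d| = |-0.5| / 0.345608 = 1.447

1.447


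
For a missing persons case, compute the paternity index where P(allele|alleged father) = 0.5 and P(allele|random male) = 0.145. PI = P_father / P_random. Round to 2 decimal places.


Paternity Index calculation:
PI = P(allele|father) / P(allele|random)
PI = 0.5 / 0.145
PI = 3.45

3.45


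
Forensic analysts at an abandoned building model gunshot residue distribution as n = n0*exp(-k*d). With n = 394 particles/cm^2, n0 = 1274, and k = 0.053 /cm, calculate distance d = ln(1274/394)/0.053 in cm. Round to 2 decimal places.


GSR distance calculation:
n0/n = 1274 / 394 = 3.233503
ln(n0/n) = 1.173566
d = 1.173566 / 0.053 = 22.14 cm

22.14


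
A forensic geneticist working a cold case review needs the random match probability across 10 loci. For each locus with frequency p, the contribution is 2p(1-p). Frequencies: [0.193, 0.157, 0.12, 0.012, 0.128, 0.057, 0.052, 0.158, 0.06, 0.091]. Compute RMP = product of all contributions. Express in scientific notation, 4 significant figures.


Computing RMP for 10 loci:
Locus 1: 2 * 0.193 * 0.807 = 0.311502
Locus 2: 2 * 0.157 * 0.843 = 0.264702
Locus 3: 2 * 0.12 * 0.88 = 0.2112
Locus 4: 2 * 0.012 * 0.988 = 0.023712
Locus 5: 2 * 0.128 * 0.872 = 0.223232
Locus 6: 2 * 0.057 * 0.943 = 0.107502
Locus 7: 2 * 0.052 * 0.948 = 0.098592
Locus 8: 2 * 0.158 * 0.842 = 0.266072
Locus 9: 2 * 0.06 * 0.94 = 0.1128
Locus 10: 2 * 0.091 * 0.909 = 0.165438
RMP = 4.851e-09

4.851e-09


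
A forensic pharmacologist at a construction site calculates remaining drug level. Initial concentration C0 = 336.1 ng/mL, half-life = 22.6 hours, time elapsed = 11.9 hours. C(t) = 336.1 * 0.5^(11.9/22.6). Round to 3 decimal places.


Drug concentration decay:
Number of half-lives = t / t_half = 11.9 / 22.6 = 0.526549
Decay factor = 0.5^0.526549 = 0.69421334
C(t) = 336.1 * 0.69421334 = 233.325 ng/mL

233.325


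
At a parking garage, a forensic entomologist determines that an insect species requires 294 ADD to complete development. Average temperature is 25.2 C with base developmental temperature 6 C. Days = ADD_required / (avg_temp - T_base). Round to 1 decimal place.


Insect development time:
Effective temperature = avg_temp - T_base = 25.2 - 6 = 19.2 C
Days = ADD / effective_temp = 294 / 19.2 = 15.3 days

15.3


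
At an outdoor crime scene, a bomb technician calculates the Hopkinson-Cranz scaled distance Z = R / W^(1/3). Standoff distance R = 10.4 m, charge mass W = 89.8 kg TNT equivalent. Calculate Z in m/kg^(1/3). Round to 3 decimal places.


Scaled distance calculation:
W^(1/3) = 89.8^(1/3) = 4.478083
Z = R / W^(1/3) = 10.4 / 4.478083
Z = 2.322 m/kg^(1/3)

2.322


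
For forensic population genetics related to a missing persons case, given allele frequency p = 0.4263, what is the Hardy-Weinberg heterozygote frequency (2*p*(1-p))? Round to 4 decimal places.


Hardy-Weinberg heterozygote frequency:
q = 1 - p = 1 - 0.4263 = 0.5737
2pq = 2 * 0.4263 * 0.5737 = 0.4891

0.4891


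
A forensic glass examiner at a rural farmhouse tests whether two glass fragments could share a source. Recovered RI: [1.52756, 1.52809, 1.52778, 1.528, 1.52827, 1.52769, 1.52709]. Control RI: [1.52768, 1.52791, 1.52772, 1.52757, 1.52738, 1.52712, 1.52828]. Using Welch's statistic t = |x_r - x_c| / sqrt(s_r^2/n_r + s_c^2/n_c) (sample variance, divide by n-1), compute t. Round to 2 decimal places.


Welch's t-criterion for glass RI comparison:
Recovered mean = sum / n_r = 10.69448 / 7 = 1.5277829
Control mean = sum / n_c = 10.69366 / 7 = 1.5276657
Recovered sample variance s_r^2 = 1.52857e-07
Control sample variance s_c^2 = 1.38129e-07
Welch SE (unpooled) = sqrt(s_r^2/n_r + s_c^2/n_c) = sqrt(2.18367e-08 + 1.97327e-08) = sqrt(4.15694e-08) = 0.000203886
|mean_r - mean_c| = 0.000117143
t = 0.000117143 / 0.000203886 = 0.57

0.57


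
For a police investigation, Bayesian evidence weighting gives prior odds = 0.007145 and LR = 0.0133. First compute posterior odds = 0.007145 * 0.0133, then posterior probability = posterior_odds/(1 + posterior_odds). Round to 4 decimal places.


Bayesian evidence evaluation:
Posterior odds = prior_odds * LR = 0.007145 * 0.0133 = 0.0000950285
Posterior probability = posterior_odds / (1 + posterior_odds)
= 0.0000950285 / (1 + 0.0000950285)
= 0.0000950285 / 1.0000950285
= 0.0001

0.0001


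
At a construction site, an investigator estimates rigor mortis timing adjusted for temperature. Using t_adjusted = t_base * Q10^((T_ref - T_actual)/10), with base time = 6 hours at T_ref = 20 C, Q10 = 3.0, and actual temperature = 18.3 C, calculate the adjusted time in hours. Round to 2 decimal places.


Rigor mortis time adjustment:
Exponent = (T_ref - T_actual) / 10 = (20 - 18.3) / 10 = 0.17
Q10 factor = 3.0^0.17 = 1.20534
t_adjusted = 6 * 1.20534 = 7.23 hours

7.23


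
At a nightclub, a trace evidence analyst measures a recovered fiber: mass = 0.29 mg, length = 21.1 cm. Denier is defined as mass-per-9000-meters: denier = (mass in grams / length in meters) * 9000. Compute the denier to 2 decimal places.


Denier calculation:
Mass in grams = 0.29 mg / 1000 = 0.00029 g
Length in meters = 21.1 cm / 100 = 0.211 m
Linear density = mass / length = 0.00029 / 0.211 = 0.00137441 g/m
Denier = (g/m) * 9000 = 0.00137441 * 9000 = 12.37

12.37


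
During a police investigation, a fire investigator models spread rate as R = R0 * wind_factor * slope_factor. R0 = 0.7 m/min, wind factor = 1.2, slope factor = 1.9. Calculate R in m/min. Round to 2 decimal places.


Fire spread rate calculation:
R = R0 * wind_factor * slope_factor
= 0.7 * 1.2 * 1.9
= 0.84 * 1.9
= 1.60 m/min

1.60


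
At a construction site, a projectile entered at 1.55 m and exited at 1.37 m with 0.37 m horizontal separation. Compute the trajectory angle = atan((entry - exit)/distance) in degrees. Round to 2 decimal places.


Bullet trajectory angle:
Height difference = 1.55 - 1.37 = 0.18 m
angle = atan(0.18 / 0.37)
angle = atan(0.486486)
angle = 25.94 degrees

25.94


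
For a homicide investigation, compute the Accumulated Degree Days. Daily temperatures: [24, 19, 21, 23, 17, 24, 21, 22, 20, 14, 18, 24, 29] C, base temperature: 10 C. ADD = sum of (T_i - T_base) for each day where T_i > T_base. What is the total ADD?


Computing ADD day by day:
Day 1: max(0, 24 - 10) = 14
Day 2: max(0, 19 - 10) = 9
Day 3: max(0, 21 - 10) = 11
Day 4: max(0, 23 - 10) = 13
Day 5: max(0, 17 - 10) = 7
Day 6: max(0, 24 - 10) = 14
Day 7: max(0, 21 - 10) = 11
Day 8: max(0, 22 - 10) = 12
Day 9: max(0, 20 - 10) = 10
Day 10: max(0, 14 - 10) = 4
Day 11: max(0, 18 - 10) = 8
Day 12: max(0, 24 - 10) = 14
Day 13: max(0, 29 - 10) = 19
Total ADD = 146

146


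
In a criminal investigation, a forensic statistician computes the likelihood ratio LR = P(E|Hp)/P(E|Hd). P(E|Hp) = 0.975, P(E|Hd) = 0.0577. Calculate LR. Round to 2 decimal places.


Likelihood ratio calculation:
LR = P(E|Hp) / P(E|Hd)
LR = 0.975 / 0.0577
LR = 16.90

16.90


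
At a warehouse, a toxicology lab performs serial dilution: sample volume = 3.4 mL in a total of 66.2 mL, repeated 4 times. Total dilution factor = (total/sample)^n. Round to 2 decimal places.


Dilution factor calculation:
Single dilution = V_total / V_sample = 66.2 / 3.4 ≈ 19.470588
Number of dilutions = 4
Total DF = (66.2 / 3.4)^4 (full precision, rounded at the end) = 143719.70

143719.70


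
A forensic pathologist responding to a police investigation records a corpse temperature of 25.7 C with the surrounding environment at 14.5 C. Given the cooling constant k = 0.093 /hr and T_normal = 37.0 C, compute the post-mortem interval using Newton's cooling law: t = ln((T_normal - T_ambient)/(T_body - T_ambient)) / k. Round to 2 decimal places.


Using Newton's law of cooling:
t = ln((T_normal - T_ambient) / (T_body - T_ambient)) / k
T_normal - T_ambient = 22.5
T_body - T_ambient = 11.2
Ratio = 2.008929
ln(ratio) = 0.697602
t = 0.697602 / 0.093 = 7.50 hours

7.50


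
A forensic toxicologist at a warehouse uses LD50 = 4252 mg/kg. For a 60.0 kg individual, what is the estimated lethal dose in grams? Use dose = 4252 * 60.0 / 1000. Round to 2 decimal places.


Lethal dose calculation:
Lethal dose = LD50 * body_weight / 1000
= 4252 * 60.0 / 1000
= 255120 / 1000
= 255.12 g

255.12


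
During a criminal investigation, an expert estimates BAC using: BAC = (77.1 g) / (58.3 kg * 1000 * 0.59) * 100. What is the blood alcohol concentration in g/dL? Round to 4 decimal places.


Applying the Widmark formula:
BAC = (dose_g / (body_wt * 1000 * r)) * 100
Denominator = 58.3 * 1000 * 0.59 = 34397
BAC = (77.1 / 34397) * 100
BAC = 0.2241 g/dL

0.2241


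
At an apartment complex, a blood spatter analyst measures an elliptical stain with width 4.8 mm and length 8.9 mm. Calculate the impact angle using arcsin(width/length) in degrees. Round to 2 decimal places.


Blood spatter impact angle calculation:
width / length = 4.8 / 8.9 = 0.539326
angle = arcsin(0.539326)
angle = 32.64 degrees

32.64


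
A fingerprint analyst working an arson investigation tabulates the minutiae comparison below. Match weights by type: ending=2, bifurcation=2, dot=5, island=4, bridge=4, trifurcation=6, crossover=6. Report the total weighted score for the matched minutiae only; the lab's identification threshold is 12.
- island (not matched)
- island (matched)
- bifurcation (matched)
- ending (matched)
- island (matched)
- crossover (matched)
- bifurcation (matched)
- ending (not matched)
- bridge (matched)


Weighted minutiae match score:
  island: not matched, +0
  island: matched, +4 (running total 4)
  bifurcation: matched, +2 (running total 6)
  ending: matched, +2 (running total 8)
  island: matched, +4 (running total 12)
  crossover: matched, +6 (running total 18)
  bifurcation: matched, +2 (running total 20)
  ending: not matched, +0
  bridge: matched, +4 (running total 24)
Total score = 24
Threshold = 12; verdict = identification

24


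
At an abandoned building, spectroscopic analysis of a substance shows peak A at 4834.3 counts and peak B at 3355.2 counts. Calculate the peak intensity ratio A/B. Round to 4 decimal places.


Spectral peak ratio:
Peak A = 4834.3 counts
Peak B = 3355.2 counts
Ratio = 4834.3 / 3355.2 = 1.4408

1.4408


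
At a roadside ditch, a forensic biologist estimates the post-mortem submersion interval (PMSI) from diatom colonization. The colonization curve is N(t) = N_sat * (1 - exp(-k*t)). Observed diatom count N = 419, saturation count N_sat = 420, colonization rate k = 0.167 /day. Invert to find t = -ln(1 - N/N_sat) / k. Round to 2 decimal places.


PMSI from diatom colonization curve:
N / N_sat = 419 / 420 = 0.997619
1 - N/N_sat = 0.002381
ln(1 - N/N_sat) = -6.040235
t = -ln(1 - N/N_sat) / k = -(-6.040235) / 0.167 = 36.17 days

36.17


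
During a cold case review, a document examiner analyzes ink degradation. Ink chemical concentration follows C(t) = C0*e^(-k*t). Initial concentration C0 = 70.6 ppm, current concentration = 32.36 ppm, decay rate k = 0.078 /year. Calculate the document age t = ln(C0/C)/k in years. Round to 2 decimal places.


Document age estimation:
C0/C = 70.6 / 32.36 = 2.181706
ln(C0/C) = 0.780107
t = 0.780107 / 0.078 = 10.00 years

10.00


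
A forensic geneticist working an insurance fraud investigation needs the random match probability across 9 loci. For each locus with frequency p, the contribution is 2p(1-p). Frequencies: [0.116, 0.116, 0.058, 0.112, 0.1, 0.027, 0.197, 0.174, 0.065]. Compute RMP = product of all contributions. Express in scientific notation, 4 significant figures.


Computing RMP for 9 loci:
Locus 1: 2 * 0.116 * 0.884 = 0.205088
Locus 2: 2 * 0.116 * 0.884 = 0.205088
Locus 3: 2 * 0.058 * 0.942 = 0.109272
Locus 4: 2 * 0.112 * 0.888 = 0.198912
Locus 5: 2 * 0.1 * 0.9 = 0.18
Locus 6: 2 * 0.027 * 0.973 = 0.052542
Locus 7: 2 * 0.197 * 0.803 = 0.316382
Locus 8: 2 * 0.174 * 0.826 = 0.287448
Locus 9: 2 * 0.065 * 0.935 = 0.12155
RMP = 9.558e-08

9.558e-08


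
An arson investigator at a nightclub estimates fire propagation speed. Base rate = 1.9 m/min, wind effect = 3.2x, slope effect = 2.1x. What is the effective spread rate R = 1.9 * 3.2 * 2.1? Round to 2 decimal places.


Fire spread rate calculation:
R = R0 * wind_factor * slope_factor
= 1.9 * 3.2 * 2.1
= 6.08 * 2.1
= 12.77 m/min

12.77


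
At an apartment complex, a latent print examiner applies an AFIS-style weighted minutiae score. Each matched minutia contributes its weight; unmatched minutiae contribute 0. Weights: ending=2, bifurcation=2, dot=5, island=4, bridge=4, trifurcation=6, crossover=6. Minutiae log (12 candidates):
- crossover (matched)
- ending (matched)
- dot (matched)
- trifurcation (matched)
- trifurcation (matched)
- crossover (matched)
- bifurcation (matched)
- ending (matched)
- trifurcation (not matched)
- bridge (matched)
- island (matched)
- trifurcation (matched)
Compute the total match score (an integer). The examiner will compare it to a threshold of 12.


Weighted minutiae match score:
  crossover: matched, +6 (running total 6)
  ending: matched, +2 (running total 8)
  dot: matched, +5 (running total 13)
  trifurcation: matched, +6 (running total 19)
  trifurcation: matched, +6 (running total 25)
  crossover: matched, +6 (running total 31)
  bifurcation: matched, +2 (running total 33)
  ending: matched, +2 (running total 35)
  trifurcation: not matched, +0
  bridge: matched, +4 (running total 39)
  island: matched, +4 (running total 43)
  trifurcation: matched, +6 (running total 49)
Total score = 49
Threshold = 12; verdict = identification

49
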